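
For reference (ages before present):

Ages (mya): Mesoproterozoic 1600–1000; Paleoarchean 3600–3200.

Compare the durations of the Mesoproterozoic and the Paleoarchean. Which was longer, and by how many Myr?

Mesoproterozoic, by 200 million years

Mesoproterozoic: 1600 − 1000 = 600 Myr.
Paleoarchean: 3600 − 3200 = 400 Myr.
Difference: 600 − 400 = 200 Myr, so the Mesoproterozoic was longer.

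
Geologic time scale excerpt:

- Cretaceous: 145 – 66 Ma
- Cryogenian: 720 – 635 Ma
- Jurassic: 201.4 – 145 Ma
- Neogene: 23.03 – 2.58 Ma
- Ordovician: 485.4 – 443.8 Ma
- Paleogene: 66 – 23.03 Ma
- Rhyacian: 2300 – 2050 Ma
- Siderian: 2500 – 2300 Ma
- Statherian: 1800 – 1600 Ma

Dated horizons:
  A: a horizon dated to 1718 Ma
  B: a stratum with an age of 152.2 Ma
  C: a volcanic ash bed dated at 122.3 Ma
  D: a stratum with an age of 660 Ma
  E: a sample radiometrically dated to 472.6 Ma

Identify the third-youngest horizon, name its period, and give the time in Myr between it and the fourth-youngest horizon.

E, in the Ordovician; 187.4 million years to D

Smaller Ma means younger, so youngest first: C 122.3 < B 152.2 < E 472.6 < D 660 < A 1718.
Counting 3 along gives E (472.6 Ma); the excerpt puts that inside the Ordovician, 485.4–443.8 Ma.
Next in line is D (660 Ma), and 660 − 472.6 = 187.4 Myr.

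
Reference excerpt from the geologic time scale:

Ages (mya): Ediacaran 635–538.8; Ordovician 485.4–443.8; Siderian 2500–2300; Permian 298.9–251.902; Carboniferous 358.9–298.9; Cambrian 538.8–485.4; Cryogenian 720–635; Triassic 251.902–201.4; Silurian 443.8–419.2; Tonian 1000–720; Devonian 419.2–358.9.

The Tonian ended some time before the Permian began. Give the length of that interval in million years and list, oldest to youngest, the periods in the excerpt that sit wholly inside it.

421.1 million years; Cryogenian, Ediacaran, Cambrian, Ordovician, Silurian, Devonian, Carboniferous

End of Tonian = 720 Ma; start of Permian = 298.9 Ma.
Gap = 720 − 298.9 = 421.1 Myr.
Periods wholly inside 720–298.9 Ma: Cryogenian (720–635), Ediacaran (635–538.8), Cambrian (538.8–485.4), Ordovician (485.4–443.8), Silurian (443.8–419.2), Devonian (419.2–358.9), Carboniferous (358.9–298.9).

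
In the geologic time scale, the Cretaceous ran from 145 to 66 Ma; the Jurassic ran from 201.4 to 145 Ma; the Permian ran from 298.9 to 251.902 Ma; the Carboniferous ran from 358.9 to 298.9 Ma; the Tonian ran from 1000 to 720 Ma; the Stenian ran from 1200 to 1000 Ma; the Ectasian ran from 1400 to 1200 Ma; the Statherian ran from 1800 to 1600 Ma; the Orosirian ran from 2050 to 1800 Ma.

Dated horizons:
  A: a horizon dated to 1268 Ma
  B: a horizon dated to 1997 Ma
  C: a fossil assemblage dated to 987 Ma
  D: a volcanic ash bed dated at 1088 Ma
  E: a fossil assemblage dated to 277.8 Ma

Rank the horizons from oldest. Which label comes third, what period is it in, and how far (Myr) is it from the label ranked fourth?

D, in the Stenian; 101 million years to C

Sorted oldest-first by Ma: B (1997), A (1268), D (1088), C (987), E (277.8).
The third oldest is D at 1088 Ma, which lies in 1200–1000 Ma: the Stenian.
The fourth oldest is C at 987 Ma; separation = |1088 − 987| = 101 Myr.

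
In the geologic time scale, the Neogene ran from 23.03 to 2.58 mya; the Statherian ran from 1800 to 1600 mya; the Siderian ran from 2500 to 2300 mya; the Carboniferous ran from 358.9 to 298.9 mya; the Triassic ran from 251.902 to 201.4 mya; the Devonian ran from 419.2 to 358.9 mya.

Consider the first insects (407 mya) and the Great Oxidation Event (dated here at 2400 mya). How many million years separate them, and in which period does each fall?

Elapsed time: 2400 − 407 = 1993 Myr.
407 Ma lies within 419.2–358.9 Ma: Devonian.
2400 Ma lies within 2500–2300 Ma: Siderian.

1993 million years apart; the first in the Devonian, the second in the Siderian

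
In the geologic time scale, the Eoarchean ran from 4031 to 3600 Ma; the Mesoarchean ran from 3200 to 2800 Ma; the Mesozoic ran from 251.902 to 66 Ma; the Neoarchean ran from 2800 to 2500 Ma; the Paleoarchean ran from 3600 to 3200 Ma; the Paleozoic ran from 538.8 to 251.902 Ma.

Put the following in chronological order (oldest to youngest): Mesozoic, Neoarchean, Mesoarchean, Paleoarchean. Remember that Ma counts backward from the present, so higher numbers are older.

Sorting by start age (descending Ma, since larger Ma = older): Paleoarchean start 3600, Mesoarchean start 3200, Neoarchean start 2800, Mesozoic start 251.902.

Paleoarchean → Mesoarchean → Neoarchean → Mesozoic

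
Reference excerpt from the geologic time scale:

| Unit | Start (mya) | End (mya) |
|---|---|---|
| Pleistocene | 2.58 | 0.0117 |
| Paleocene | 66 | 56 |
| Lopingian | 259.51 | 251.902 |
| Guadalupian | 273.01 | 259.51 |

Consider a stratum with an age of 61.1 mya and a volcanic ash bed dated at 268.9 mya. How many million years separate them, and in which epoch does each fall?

Elapsed time: 268.9 − 61.1 = 207.8 Myr.
61.1 Ma lies within 66–56 Ma: Paleocene.
268.9 Ma lies within 273.01–259.51 Ma: Guadalupian.

207.8 million years apart; the first in the Paleocene, the second in the Guadalupian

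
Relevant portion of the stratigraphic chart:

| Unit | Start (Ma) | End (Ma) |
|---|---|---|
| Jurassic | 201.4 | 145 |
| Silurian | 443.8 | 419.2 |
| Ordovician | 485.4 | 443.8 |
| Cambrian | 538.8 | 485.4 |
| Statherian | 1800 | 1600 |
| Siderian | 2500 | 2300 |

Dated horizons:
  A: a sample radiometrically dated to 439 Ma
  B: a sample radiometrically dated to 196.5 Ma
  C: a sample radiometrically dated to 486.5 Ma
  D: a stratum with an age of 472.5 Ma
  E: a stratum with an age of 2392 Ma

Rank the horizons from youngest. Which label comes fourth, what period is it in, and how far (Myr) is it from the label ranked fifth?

C, in the Cambrian; 1905.5 million years to E

Smaller Ma means younger, so youngest first: B 196.5 < A 439 < D 472.5 < C 486.5 < E 2392.
Counting 4 along gives C (486.5 Ma); the excerpt puts that inside the Cambrian, 538.8–485.4 Ma.
Next in line is E (2392 Ma), and 2392 − 486.5 = 1905.5 Myr.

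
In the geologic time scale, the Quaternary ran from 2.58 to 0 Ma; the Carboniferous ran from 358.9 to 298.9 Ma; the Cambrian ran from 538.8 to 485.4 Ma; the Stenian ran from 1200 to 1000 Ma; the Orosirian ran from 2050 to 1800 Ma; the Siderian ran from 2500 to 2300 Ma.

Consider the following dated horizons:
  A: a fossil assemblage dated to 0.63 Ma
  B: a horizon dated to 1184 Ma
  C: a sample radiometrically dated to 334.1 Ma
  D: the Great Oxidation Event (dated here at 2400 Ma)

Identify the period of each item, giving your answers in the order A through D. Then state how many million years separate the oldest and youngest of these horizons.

A — Quaternary; B — Stenian; C — Carboniferous; D — Siderian; span 2399.37 million years

Match each age against the start–end ranges in the excerpt: A = 0.63 Ma → Quaternary (2.58–0); B = 1184 Ma → Stenian (1200–1000); C = 334.1 Ma → Carboniferous (358.9–298.9); D = 2400 Ma → Siderian (2500–2300).
The largest age is 2400 Ma and the smallest is 0.63 Ma; their difference is 2399.37 Myr.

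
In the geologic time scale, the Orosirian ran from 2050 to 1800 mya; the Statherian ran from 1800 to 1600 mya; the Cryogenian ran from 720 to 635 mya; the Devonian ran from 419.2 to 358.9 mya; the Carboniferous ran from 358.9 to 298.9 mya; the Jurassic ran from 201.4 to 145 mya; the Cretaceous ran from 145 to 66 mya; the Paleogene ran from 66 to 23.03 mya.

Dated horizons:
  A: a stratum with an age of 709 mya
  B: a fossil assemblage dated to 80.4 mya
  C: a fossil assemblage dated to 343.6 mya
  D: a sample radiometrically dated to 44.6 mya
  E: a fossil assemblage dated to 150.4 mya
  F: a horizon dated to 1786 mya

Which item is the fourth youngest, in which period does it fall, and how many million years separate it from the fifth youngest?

Sorted youngest-first by Ma: D (44.6), B (80.4), E (150.4), C (343.6), A (709), F (1786).
The fourth youngest is C at 343.6 Ma, which lies in 358.9–298.9 Ma: the Carboniferous.
The fifth youngest is A at 709 Ma; separation = |343.6 − 709| = 365.4 Myr.

C, in the Carboniferous; 365.4 million years to A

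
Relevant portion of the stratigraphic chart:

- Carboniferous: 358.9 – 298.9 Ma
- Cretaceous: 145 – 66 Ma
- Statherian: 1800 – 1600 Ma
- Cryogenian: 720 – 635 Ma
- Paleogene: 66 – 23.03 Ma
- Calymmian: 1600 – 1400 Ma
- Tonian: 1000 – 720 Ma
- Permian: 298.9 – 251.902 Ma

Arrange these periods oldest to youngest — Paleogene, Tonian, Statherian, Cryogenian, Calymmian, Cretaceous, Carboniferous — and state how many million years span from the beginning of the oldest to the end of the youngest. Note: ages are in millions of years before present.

Start ages (Ma): Statherian 1800, Calymmian 1600, Tonian 1000, Cryogenian 720, Carboniferous 358.9, Cretaceous 145, Paleogene 66.
Ordered oldest to youngest: Statherian, Calymmian, Tonian, Cryogenian, Carboniferous, Cretaceous, Paleogene.
Span = 1800 − 23.03 = 1776.97 Myr.

Statherian, Calymmian, Tonian, Cryogenian, Carboniferous, Cretaceous, Paleogene; total span 1776.97 Myr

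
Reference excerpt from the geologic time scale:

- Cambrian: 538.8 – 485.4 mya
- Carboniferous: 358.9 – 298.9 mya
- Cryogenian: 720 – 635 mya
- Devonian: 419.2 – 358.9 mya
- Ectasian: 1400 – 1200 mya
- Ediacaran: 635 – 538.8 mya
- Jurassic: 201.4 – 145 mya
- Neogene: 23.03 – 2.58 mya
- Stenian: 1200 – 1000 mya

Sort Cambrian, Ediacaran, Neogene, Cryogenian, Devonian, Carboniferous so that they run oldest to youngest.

Sorting by start age (descending Ma, since larger Ma = older): Cryogenian began 720, Ediacaran began 635, Cambrian began 538.8, Devonian began 419.2, Carboniferous began 358.9, Neogene began 23.03.

Cryogenian, then Ediacaran, then Cambrian, then Devonian, then Carboniferous, then Neogene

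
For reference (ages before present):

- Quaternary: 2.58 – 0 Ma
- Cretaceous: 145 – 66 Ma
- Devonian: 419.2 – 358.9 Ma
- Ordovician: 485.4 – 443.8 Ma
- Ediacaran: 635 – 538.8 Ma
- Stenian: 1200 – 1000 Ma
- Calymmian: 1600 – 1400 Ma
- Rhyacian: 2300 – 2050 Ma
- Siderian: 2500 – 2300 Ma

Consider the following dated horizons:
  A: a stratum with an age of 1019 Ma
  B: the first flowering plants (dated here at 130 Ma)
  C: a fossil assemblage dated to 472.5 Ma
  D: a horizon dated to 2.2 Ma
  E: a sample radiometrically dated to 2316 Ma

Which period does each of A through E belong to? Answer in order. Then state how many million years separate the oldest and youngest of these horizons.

A: 1019 Ma lies in 1200–1000 Ma, so Stenian.
B: 130 Ma lies in 145–66 Ma, so Cretaceous.
C: 472.5 Ma lies in 485.4–443.8 Ma, so Ordovician.
D: 2.2 Ma lies in 2.58–0 Ma, so Quaternary.
E: 2316 Ma lies in 2500–2300 Ma, so Siderian.
Oldest = 2316 Ma, youngest = 2.2 Ma → span 2313.8 Myr.

A — Stenian; B — Cretaceous; C — Ordovician; D — Quaternary; E — Siderian; span 2313.8 million years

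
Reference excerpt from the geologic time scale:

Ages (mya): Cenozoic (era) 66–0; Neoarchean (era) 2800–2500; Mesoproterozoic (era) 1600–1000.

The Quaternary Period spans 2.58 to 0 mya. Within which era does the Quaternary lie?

Cenozoic

The Quaternary (2.58–0 Ma) lies entirely within 66–0 Ma, the Cenozoic Era.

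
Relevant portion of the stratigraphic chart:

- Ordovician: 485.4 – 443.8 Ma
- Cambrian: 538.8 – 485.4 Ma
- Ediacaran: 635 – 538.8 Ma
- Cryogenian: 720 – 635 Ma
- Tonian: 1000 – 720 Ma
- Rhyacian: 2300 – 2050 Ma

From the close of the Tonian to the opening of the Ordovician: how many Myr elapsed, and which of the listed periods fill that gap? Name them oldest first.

The Tonian closes at 720 Ma and the Ordovician opens at 485.4 Ma, so the interval is 720 − 485.4 = 234.6 Myr.
A period fits inside if it starts at or after 720 Ma and ends at or before 485.4 Ma; oldest first that gives Cryogenian, Ediacaran, Cambrian.

234.6 million years; Cryogenian, Ediacaran, Cambrian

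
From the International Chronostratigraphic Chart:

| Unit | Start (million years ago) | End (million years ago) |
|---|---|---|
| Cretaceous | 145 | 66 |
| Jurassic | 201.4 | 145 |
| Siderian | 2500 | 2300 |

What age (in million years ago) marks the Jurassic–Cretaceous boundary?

145 million years ago

The Jurassic ends and the Cretaceous begins at 145 million years ago.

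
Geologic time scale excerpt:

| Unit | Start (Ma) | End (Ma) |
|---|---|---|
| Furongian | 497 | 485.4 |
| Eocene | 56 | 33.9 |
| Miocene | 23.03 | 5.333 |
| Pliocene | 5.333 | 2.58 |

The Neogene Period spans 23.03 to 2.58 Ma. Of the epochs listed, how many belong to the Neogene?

Epochs inside 23.03–2.58 Ma: Miocene, Pliocene — 2 in total.

2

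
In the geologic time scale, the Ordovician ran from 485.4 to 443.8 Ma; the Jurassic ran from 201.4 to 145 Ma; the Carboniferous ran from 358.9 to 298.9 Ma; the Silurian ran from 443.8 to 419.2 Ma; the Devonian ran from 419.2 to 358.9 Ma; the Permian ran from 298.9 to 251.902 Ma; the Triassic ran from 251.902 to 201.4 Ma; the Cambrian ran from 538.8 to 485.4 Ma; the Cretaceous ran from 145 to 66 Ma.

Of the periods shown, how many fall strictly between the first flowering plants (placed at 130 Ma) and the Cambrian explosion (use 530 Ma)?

7

The older date is 530 Ma and the younger is 130 Ma.
Periods with start < 530 and end > 130 Ma: Ordovician (485.4–443.8), Silurian (443.8–419.2), Devonian (419.2–358.9), Carboniferous (358.9–298.9), Permian (298.9–251.902), Triassic (251.902–201.4), Jurassic (201.4–145).
That is 7 complete periods.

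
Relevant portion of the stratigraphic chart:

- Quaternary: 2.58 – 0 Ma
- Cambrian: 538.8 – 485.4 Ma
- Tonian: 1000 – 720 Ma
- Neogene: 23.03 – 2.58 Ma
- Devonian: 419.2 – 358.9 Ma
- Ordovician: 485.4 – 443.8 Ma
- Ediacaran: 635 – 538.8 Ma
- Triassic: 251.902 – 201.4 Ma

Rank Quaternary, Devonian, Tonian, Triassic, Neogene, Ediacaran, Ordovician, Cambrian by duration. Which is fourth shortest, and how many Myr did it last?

Triassic, 50.502 million years

Start − end for each: Quaternary 2.58 − 0 = 2.58; Devonian 419.2 − 358.9 = 60.3; Tonian 1000 − 720 = 280; Triassic 251.902 − 201.4 = 50.502; Neogene 23.03 − 2.58 = 20.45; Ediacaran 635 − 538.8 = 96.2; Ordovician 485.4 − 443.8 = 41.6; Cambrian 538.8 − 485.4 = 53.4.
Ranking these from shortest: Quaternary < Neogene < Ordovician < Triassic < Cambrian < Devonian < Ediacaran < Tonian.
Position 4 in that ranking is Triassic, which lasted 50.502 Myr.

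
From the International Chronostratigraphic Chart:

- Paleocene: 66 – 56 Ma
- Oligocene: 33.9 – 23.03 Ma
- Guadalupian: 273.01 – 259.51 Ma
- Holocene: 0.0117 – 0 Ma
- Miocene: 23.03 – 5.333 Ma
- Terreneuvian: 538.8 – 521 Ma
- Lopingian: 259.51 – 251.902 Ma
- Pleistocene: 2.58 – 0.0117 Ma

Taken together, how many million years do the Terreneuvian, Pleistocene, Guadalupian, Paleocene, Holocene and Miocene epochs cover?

61.577 million years

Duration is start − end for each: (538.8 − 521) + (2.58 − 0.0117) + (273.01 − 259.51) + (66 − 56) + (0.0117 − 0) + (23.03 − 5.333).
That is 17.8 + 2.5683 + 13.5 + 10 + 0.0117 + 17.697, which totals 61.577 million years.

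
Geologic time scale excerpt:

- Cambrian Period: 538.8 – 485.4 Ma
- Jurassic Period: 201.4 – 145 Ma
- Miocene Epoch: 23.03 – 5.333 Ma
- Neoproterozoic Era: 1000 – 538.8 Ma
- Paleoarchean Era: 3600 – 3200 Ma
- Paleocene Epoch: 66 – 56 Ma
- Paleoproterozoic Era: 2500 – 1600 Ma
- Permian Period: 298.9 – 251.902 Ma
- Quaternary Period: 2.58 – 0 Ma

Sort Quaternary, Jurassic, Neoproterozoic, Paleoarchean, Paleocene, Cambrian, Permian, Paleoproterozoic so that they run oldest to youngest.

The oldest of these is Paleoarchean (starts 3600 Ma) and the youngest is Quaternary (ends 0 Ma).
In between, by decreasing start age: Paleoproterozoic (2500), Neoproterozoic (1000), Cambrian (538.8), Permian (298.9), Jurassic (201.4), Paleocene (66).

Paleoarchean, Paleoproterozoic, Neoproterozoic, Cambrian, Permian, Jurassic, Paleocene, Quaternary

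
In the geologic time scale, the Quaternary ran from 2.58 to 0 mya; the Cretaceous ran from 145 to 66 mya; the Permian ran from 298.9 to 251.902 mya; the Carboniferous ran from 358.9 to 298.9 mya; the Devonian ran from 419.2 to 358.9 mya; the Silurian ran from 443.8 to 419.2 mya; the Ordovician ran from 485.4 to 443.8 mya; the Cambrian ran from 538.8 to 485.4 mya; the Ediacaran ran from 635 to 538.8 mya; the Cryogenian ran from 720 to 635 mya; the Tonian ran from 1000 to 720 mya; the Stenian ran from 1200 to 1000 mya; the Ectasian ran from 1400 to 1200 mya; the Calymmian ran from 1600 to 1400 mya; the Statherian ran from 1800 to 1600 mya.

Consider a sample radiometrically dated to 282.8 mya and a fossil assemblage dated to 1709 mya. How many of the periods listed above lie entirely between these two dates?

11

The older date is 1709 Ma and the younger is 282.8 Ma.
Periods with start < 1709 and end > 282.8 Ma: Calymmian (1600–1400), Ectasian (1400–1200), Stenian (1200–1000), Tonian (1000–720), Cryogenian (720–635), Ediacaran (635–538.8), Cambrian (538.8–485.4), Ordovician (485.4–443.8), Silurian (443.8–419.2), Devonian (419.2–358.9), Carboniferous (358.9–298.9).
That is 11 complete periods.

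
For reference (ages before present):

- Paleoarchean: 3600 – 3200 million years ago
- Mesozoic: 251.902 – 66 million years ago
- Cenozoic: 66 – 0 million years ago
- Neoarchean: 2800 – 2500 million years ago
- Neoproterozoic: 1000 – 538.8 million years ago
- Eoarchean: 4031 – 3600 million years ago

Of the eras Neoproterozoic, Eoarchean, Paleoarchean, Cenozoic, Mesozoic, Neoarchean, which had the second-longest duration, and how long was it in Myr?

Eoarchean, 431 million years

Start − end for each: Neoproterozoic 1000 − 538.8 = 461.2; Eoarchean 4031 − 3600 = 431; Paleoarchean 3600 − 3200 = 400; Cenozoic 66 − 0 = 66; Mesozoic 251.902 − 66 = 185.902; Neoarchean 2800 − 2500 = 300.
Ranking these from longest: Neoproterozoic > Eoarchean > Paleoarchean > Neoarchean > Mesozoic > Cenozoic.
Position 2 in that ranking is Eoarchean, which lasted 431 Myr.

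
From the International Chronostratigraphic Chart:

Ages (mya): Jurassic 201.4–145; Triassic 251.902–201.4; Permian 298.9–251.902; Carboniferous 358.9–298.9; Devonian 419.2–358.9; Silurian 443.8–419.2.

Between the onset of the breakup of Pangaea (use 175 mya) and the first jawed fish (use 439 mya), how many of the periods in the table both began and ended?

The older date is 439 Ma and the younger is 175 Ma.
Periods with start < 439 and end > 175 Ma: Devonian (419.2–358.9), Carboniferous (358.9–298.9), Permian (298.9–251.902), Triassic (251.902–201.4).
That is 4 complete periods.

4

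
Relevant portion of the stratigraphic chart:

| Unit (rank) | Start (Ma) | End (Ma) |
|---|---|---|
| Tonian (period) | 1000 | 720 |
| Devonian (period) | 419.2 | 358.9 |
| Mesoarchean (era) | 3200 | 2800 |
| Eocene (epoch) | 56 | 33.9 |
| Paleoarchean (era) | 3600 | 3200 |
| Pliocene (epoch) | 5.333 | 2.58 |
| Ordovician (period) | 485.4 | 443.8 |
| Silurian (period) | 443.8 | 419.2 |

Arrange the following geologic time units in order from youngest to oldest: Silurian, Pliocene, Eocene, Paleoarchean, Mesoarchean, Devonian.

Pliocene → Eocene → Devonian → Silurian → Mesoarchean → Paleoarchean

Sorting by start age (ascending Ma, since larger Ma = older): Pliocene began 5.333, Eocene began 56, Devonian began 419.2, Silurian began 443.8, Mesoarchean began 3200, Paleoarchean began 3600.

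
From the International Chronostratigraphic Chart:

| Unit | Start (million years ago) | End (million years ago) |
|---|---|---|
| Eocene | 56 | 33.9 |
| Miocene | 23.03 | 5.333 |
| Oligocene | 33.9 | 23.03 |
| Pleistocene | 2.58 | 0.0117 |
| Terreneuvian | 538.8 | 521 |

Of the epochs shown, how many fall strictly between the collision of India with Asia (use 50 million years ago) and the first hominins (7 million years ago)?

1

50 Ma sits inside the Eocene (56–33.9) and 7 Ma inside the Miocene (23.03–5.333); neither of those is wholly between the two dates.
The listed epochs lying completely between them are Oligocene — 1 in all.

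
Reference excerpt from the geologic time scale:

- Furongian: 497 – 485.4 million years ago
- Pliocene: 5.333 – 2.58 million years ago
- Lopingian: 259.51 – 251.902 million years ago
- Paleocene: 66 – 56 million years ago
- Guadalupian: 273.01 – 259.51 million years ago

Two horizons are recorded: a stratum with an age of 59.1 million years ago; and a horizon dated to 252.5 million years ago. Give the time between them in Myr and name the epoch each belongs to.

193.4 million years apart; the first in the Paleocene, the second in the Lopingian

Elapsed time: 252.5 − 59.1 = 193.4 Myr.
59.1 Ma lies within 66–56 Ma: Paleocene.
252.5 Ma lies within 259.51–251.902 Ma: Lopingian.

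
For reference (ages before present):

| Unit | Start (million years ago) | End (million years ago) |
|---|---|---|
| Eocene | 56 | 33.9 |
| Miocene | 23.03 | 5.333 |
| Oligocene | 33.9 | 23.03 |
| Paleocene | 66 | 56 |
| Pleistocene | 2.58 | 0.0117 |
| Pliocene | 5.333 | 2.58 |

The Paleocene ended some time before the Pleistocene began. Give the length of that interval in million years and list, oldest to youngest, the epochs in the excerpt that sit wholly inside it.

The Paleocene closes at 56 Ma and the Pleistocene opens at 2.58 Ma, so the interval is 56 − 2.58 = 53.42 Myr.
An epoch fits inside if it starts at or after 56 Ma and ends at or before 2.58 Ma; oldest first that gives Eocene, Oligocene, Miocene, Pliocene.

53.42 million years; Eocene, Oligocene, Miocene, Pliocene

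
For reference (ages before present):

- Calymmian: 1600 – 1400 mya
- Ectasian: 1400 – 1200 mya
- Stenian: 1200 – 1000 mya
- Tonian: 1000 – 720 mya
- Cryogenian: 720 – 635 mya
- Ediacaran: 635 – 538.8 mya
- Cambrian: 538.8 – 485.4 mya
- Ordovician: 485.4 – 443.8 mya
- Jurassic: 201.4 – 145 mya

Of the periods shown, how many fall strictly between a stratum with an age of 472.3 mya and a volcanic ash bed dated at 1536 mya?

6

1536 Ma sits inside the Calymmian (1600–1400) and 472.3 Ma inside the Ordovician (485.4–443.8); neither of those is wholly between the two dates.
The listed periods lying completely between them are Ectasian, Stenian, Tonian, Cryogenian, Ediacaran, Cambrian — 6 in all.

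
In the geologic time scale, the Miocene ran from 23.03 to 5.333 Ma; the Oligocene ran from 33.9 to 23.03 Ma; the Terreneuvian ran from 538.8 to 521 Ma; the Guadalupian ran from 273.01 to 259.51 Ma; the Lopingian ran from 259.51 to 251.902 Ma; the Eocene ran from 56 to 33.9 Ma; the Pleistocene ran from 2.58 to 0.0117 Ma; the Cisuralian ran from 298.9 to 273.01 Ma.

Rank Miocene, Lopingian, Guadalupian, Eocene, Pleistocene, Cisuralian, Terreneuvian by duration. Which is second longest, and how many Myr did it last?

Durations: Miocene 17.697; Lopingian 7.608; Guadalupian 13.5; Eocene 22.1; Pleistocene 2.5683; Cisuralian 25.89; Terreneuvian 17.8 Myr.
Sorted longest-first: Cisuralian (25.89), Eocene (22.1), Terreneuvian (17.8), Miocene (17.697), Guadalupian (13.5), Lopingian (7.608), Pleistocene (2.5683).
The second longest is Eocene at 22.1 Myr.

Eocene, 22.1 million years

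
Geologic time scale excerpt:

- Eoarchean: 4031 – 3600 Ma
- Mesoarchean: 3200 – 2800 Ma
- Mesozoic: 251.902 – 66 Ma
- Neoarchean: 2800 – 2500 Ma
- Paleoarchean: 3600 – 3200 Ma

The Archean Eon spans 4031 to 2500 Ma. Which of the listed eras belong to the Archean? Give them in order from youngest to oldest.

Eras with both bounds inside 4031–2500 Ma: Neoarchean (2800–2500), Mesoarchean (3200–2800), Paleoarchean (3600–3200), Eoarchean (4031–3600).

Neoarchean, Mesoarchean, Paleoarchean, Eoarchean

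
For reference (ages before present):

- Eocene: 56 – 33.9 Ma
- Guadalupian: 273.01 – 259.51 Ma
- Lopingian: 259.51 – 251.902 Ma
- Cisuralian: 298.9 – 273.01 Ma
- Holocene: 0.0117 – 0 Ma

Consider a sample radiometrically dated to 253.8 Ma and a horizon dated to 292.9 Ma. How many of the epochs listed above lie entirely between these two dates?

292.9 Ma sits inside the Cisuralian (298.9–273.01) and 253.8 Ma inside the Lopingian (259.51–251.902); neither of those is wholly between the two dates.
The listed epochs lying completely between them are Guadalupian — 1 in all.

1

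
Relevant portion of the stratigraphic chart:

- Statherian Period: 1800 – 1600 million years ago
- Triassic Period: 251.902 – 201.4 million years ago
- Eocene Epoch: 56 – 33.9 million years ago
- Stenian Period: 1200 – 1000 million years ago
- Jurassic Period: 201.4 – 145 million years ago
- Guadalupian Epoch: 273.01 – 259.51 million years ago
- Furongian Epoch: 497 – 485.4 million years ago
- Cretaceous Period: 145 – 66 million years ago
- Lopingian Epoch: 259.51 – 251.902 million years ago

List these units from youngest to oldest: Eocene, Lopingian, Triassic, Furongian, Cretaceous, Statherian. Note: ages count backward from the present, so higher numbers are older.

Eocene, then Cretaceous, then Triassic, then Lopingian, then Furongian, then Statherian

Sorting by start age (ascending Ma, since larger Ma = older): Eocene began 56, Cretaceous began 145, Triassic began 251.902, Lopingian began 259.51, Furongian began 497, Statherian began 1800.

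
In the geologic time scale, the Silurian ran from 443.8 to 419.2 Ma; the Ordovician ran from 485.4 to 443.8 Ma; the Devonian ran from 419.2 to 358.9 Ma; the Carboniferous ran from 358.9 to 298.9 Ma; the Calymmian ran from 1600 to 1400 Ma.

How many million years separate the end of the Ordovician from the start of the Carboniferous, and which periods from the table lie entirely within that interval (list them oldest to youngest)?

84.9 million years; Silurian, Devonian

The Ordovician closes at 443.8 Ma and the Carboniferous opens at 358.9 Ma, so the interval is 443.8 − 358.9 = 84.9 Myr.
A period fits inside if it starts at or after 443.8 Ma and ends at or before 358.9 Ma; oldest first that gives Silurian, Devonian.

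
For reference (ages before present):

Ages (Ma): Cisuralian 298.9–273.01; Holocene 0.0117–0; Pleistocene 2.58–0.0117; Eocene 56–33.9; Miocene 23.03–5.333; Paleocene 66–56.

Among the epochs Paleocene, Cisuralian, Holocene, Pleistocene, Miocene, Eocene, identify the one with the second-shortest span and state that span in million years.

Durations: Paleocene 10; Cisuralian 25.89; Holocene 0.0117; Pleistocene 2.5683; Miocene 17.697; Eocene 22.1 Myr.
Sorted shortest-first: Holocene (0.0117), Pleistocene (2.5683), Paleocene (10), Miocene (17.697), Eocene (22.1), Cisuralian (25.89).
The second shortest is Pleistocene at 2.5683 Myr.

Pleistocene, 2.5683 million years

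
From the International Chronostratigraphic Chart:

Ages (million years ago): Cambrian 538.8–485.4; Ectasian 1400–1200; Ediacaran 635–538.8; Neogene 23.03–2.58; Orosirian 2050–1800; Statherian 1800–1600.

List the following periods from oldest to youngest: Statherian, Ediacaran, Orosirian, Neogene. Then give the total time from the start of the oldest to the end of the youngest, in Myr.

Orosirian, Statherian, Ediacaran, Neogene; total span 2047.42 Myr

From the excerpt: Statherian 1800–1600; Ediacaran 635–538.8; Orosirian 2050–1800; Neogene 23.03–2.58 (Ma).
Larger Ma is earlier, so the oldest is Orosirian and the youngest is Neogene; oldest to youngest: Orosirian, Statherian, Ediacaran, Neogene.
Oldest start 2050 minus youngest end 2.58 gives 2047.42 Myr overall.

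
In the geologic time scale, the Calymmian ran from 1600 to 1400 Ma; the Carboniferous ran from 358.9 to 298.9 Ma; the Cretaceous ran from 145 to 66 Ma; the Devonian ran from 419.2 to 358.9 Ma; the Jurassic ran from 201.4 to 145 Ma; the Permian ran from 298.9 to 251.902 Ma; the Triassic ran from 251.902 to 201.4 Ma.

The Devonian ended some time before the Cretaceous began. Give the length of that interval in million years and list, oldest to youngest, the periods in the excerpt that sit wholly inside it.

The Devonian closes at 358.9 Ma and the Cretaceous opens at 145 Ma, so the interval is 358.9 − 145 = 213.9 Myr.
A period fits inside if it starts at or after 358.9 Ma and ends at or before 145 Ma; oldest first that gives Carboniferous, Permian, Triassic, Jurassic.

213.9 million years; Carboniferous, Permian, Triassic, Jurassic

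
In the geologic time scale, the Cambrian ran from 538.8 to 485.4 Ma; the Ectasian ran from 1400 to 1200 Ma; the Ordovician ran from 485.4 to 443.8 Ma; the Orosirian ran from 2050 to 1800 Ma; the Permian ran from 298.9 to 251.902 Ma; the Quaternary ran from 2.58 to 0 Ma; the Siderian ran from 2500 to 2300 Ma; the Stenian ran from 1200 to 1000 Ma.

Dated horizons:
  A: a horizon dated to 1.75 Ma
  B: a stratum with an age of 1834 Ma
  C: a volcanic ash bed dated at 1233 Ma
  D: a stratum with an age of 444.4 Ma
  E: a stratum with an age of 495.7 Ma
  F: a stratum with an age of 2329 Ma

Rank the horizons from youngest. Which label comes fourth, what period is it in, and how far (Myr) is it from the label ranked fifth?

Sorted youngest-first by Ma: A (1.75), D (444.4), E (495.7), C (1233), B (1834), F (2329).
The fourth youngest is C at 1233 Ma, which lies in 1400–1200 Ma: the Ectasian.
The fifth youngest is B at 1834 Ma; separation = |1233 − 1834| = 601 Myr.

C, in the Ectasian; 601 million years to B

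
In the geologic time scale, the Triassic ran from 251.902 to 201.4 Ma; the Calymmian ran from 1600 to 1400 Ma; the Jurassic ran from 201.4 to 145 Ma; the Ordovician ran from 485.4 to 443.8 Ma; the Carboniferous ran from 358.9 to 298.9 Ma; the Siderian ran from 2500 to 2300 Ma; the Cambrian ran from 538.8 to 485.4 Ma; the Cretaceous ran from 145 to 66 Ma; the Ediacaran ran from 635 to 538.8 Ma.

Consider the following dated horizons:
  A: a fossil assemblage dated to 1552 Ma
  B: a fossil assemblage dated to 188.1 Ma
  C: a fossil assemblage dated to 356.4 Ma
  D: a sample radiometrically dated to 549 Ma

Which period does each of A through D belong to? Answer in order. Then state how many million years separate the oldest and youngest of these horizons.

Match each age against the start–end ranges in the excerpt: A = 1552 Ma → Calymmian (1600–1400); B = 188.1 Ma → Jurassic (201.4–145); C = 356.4 Ma → Carboniferous (358.9–298.9); D = 549 Ma → Ediacaran (635–538.8).
The largest age is 1552 Ma and the smallest is 188.1 Ma; their difference is 1363.9 Myr.

A — Calymmian; B — Jurassic; C — Carboniferous; D — Ediacaran; span 1363.9 million years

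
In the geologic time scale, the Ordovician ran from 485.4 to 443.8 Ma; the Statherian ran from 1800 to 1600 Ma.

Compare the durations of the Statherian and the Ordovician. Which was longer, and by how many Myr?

Statherian, by 158.4 million years

Statherian: 1800 − 1600 = 200 Myr.
Ordovician: 485.4 − 443.8 = 41.6 Myr.
Difference: 200 − 41.6 = 158.4 Myr, so the Statherian was longer.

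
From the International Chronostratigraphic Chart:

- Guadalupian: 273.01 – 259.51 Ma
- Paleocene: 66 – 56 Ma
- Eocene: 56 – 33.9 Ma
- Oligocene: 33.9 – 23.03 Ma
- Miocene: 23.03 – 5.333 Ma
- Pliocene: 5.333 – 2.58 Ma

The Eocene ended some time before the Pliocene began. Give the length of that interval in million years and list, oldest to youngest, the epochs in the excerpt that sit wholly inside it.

The Eocene closes at 33.9 Ma and the Pliocene opens at 5.333 Ma, so the interval is 33.9 − 5.333 = 28.567 Myr.
An epoch fits inside if it starts at or after 33.9 Ma and ends at or before 5.333 Ma; oldest first that gives Oligocene, Miocene.

28.567 million years; Oligocene, Miocene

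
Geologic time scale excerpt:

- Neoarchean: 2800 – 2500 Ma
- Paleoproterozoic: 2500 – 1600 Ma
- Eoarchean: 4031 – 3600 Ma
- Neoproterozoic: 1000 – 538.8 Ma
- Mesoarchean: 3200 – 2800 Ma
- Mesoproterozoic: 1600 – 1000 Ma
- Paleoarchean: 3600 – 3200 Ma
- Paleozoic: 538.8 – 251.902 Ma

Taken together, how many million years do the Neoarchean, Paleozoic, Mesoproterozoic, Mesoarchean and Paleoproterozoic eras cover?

2486.898 million years

Duration is start − end for each: (2800 − 2500) + (538.8 − 251.902) + (1600 − 1000) + (3200 − 2800) + (2500 − 1600).
That is 300 + 286.898 + 600 + 400 + 900, which totals 2486.898 million years.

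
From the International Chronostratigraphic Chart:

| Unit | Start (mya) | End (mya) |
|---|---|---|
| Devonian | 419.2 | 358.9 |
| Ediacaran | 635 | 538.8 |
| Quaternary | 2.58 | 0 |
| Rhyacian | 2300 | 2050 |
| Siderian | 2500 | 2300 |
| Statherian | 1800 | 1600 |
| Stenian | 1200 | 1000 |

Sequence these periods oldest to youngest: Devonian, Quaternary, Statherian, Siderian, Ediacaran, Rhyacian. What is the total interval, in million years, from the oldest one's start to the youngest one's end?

Siderian, Rhyacian, Statherian, Ediacaran, Devonian, Quaternary; total span 2500 Myr

Start ages (Ma): Siderian 2500, Rhyacian 2300, Statherian 1800, Ediacaran 635, Devonian 419.2, Quaternary 2.58.
Ordered oldest to youngest: Siderian, Rhyacian, Statherian, Ediacaran, Devonian, Quaternary.
Span = 2500 − 0 = 2500 Myr.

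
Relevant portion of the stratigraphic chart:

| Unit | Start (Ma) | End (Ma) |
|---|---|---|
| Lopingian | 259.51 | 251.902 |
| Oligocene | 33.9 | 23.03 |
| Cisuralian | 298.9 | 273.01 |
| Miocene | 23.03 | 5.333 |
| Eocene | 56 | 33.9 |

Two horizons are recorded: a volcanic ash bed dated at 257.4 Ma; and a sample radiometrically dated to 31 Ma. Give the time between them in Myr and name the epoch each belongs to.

Elapsed time: 257.4 − 31 = 226.4 Myr.
257.4 Ma lies within 259.51–251.902 Ma: Lopingian.
31 Ma lies within 33.9–23.03 Ma: Oligocene.

226.4 million years apart; the first in the Lopingian, the second in the Oligocene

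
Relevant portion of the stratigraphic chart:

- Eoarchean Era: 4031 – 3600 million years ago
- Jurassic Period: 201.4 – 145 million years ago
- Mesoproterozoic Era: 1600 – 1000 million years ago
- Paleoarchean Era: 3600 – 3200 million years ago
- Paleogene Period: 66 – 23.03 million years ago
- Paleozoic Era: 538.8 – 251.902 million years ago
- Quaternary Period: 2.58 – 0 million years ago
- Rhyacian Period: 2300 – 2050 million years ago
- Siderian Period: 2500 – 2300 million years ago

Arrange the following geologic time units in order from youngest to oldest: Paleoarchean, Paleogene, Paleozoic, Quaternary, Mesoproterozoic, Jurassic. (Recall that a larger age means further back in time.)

The oldest of these is Paleoarchean (starts 3600 Ma) and the youngest is Quaternary (ends 0 Ma).
In between, by decreasing start age: Mesoproterozoic (1600), Paleozoic (538.8), Jurassic (201.4), Paleogene (66).
Listing youngest first means reversing that sequence.

Quaternary, Paleogene, Jurassic, Paleozoic, Mesoproterozoic, Paleoarchean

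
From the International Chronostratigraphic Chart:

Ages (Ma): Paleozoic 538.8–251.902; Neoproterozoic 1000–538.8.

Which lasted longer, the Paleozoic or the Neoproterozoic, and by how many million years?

Paleozoic: 538.8 − 251.902 = 286.898 Myr.
Neoproterozoic: 1000 − 538.8 = 461.2 Myr.
Difference: 461.2 − 286.898 = 174.302 Myr, so the Neoproterozoic was longer.

Neoproterozoic, by 174.302 million years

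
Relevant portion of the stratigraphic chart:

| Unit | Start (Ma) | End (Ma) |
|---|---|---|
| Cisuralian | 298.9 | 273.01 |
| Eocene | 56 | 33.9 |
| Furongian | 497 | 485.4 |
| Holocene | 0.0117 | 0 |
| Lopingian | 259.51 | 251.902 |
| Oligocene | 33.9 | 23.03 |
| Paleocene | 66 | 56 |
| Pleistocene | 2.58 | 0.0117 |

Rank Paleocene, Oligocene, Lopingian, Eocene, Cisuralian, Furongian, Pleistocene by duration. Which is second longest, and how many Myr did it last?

Eocene, 22.1 million years

Start − end for each: Paleocene 66 − 56 = 10; Oligocene 33.9 − 23.03 = 10.87; Lopingian 259.51 − 251.902 = 7.608; Eocene 56 − 33.9 = 22.1; Cisuralian 298.9 − 273.01 = 25.89; Furongian 497 − 485.4 = 11.6; Pleistocene 2.58 − 0.0117 = 2.5683.
Ranking these from longest: Cisuralian > Eocene > Furongian > Oligocene > Paleocene > Lopingian > Pleistocene.
Position 2 in that ranking is Eocene, which lasted 22.1 Myr.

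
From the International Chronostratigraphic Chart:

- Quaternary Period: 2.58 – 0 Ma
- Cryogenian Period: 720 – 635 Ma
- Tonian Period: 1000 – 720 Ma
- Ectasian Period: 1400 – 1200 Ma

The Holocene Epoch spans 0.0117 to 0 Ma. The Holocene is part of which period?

The Holocene (0.0117–0 Ma) lies entirely within 2.58–0 Ma, the Quaternary Period.

Quaternary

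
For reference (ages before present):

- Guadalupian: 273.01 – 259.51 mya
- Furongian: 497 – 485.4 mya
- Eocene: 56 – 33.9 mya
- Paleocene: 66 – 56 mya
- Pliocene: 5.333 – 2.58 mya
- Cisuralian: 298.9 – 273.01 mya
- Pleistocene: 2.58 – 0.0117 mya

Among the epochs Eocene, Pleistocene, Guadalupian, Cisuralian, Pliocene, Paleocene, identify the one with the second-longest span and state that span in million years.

Eocene, 22.1 million years

Durations: Eocene 22.1; Pleistocene 2.5683; Guadalupian 13.5; Cisuralian 25.89; Pliocene 2.753; Paleocene 10 Myr.
Sorted longest-first: Cisuralian (25.89), Eocene (22.1), Guadalupian (13.5), Paleocene (10), Pliocene (2.753), Pleistocene (2.5683).
The second longest is Eocene at 22.1 Myr.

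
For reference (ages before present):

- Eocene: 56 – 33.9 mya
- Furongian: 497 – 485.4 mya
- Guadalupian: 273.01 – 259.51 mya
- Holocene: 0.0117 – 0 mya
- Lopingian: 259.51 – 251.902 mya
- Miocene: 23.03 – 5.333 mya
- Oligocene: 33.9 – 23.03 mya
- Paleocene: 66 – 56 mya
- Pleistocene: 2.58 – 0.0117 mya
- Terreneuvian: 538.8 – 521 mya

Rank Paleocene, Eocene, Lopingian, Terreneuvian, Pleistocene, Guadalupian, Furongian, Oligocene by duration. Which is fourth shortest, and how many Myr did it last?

Start − end for each: Paleocene 66 − 56 = 10; Eocene 56 − 33.9 = 22.1; Lopingian 259.51 − 251.902 = 7.608; Terreneuvian 538.8 − 521 = 17.8; Pleistocene 2.58 − 0.0117 = 2.5683; Guadalupian 273.01 − 259.51 = 13.5; Furongian 497 − 485.4 = 11.6; Oligocene 33.9 − 23.03 = 10.87.
Ranking these from shortest: Pleistocene < Lopingian < Paleocene < Oligocene < Furongian < Guadalupian < Terreneuvian < Eocene.
Position 4 in that ranking is Oligocene, which lasted 10.87 Myr.

Oligocene, 10.87 million years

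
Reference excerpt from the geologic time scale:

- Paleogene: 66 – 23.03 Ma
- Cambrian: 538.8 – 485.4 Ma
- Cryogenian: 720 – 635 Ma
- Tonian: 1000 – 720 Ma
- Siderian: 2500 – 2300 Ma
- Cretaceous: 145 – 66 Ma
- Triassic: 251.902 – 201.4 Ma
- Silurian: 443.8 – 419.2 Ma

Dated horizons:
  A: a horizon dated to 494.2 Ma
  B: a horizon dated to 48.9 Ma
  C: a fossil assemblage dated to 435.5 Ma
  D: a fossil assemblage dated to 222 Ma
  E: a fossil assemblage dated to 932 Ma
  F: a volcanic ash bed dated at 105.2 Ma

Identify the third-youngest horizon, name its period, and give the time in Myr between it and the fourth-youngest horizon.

Sorted youngest-first by Ma: B (48.9), F (105.2), D (222), C (435.5), A (494.2), E (932).
The third youngest is D at 222 Ma, which lies in 251.902–201.4 Ma: the Triassic.
The fourth youngest is C at 435.5 Ma; separation = |222 − 435.5| = 213.5 Myr.

D, in the Triassic; 213.5 million years to C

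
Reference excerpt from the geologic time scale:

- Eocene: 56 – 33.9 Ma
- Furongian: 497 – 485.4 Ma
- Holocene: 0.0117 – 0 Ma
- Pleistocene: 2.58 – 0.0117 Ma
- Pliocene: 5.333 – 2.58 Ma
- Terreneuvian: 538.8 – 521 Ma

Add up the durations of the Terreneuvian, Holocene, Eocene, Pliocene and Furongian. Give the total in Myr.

Each duration: Terreneuvian = 17.8; Holocene = 0.0117; Eocene = 22.1; Pliocene = 2.753; Furongian = 11.6.
Sum: 17.8 + 0.0117 + 22.1 + 2.753 + 11.6 = 54.2647 Myr.

54.2647 million years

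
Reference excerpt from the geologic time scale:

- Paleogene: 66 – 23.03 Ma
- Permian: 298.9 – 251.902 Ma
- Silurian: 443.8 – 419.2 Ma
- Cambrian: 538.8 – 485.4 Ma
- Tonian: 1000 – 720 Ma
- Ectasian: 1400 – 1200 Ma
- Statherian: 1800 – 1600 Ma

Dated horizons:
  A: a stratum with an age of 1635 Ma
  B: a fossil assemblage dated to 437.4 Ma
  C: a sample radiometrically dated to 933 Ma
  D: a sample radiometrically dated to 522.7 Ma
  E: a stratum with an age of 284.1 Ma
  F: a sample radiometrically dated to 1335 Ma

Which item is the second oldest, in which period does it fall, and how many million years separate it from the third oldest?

F, in the Ectasian; 402 million years to C

Sorted oldest-first by Ma: A (1635), F (1335), C (933), D (522.7), B (437.4), E (284.1).
The second oldest is F at 1335 Ma, which lies in 1400–1200 Ma: the Ectasian.
The third oldest is C at 933 Ma; separation = |1335 − 933| = 402 Myr.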